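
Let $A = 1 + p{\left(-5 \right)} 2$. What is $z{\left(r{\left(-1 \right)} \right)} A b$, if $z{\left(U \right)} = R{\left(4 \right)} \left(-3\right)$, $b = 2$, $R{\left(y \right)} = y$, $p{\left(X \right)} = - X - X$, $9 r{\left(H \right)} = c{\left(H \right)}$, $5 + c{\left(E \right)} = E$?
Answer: $-504$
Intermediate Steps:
$c{\left(E \right)} = -5 + E$
$r{\left(H \right)} = - \frac{5}{9} + \frac{H}{9}$ ($r{\left(H \right)} = \frac{-5 + H}{9} = - \frac{5}{9} + \frac{H}{9}$)
$p{\left(X \right)} = - 2 X$
$z{\left(U \right)} = -12$ ($z{\left(U \right)} = 4 \left(-3\right) = -12$)
$A = 21$ ($A = 1 + \left(-2\right) \left(-5\right) 2 = 1 + 10 \cdot 2 = 1 + 20 = 21$)
$z{\left(r{\left(-1 \right)} \right)} A b = \left(-12\right) 21 \cdot 2 = \left(-252\right) 2 = -504$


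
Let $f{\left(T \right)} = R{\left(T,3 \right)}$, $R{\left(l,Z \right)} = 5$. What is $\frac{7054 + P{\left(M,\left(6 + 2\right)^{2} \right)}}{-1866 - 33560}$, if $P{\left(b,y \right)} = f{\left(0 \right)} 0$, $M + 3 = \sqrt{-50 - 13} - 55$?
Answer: $- \frac{3527}{17713} \approx -0.19912$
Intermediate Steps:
$f{\left(T \right)} = 5$
$M = -58 + 3 i \sqrt{7}$ ($M = -3 - \left(55 - \sqrt{-50 - 13}\right) = -3 - \left(55 - \sqrt{-63}\right) = -3 - \left(55 - 3 i \sqrt{7}\right) = -58 + 3 i \sqrt{7} \approx -58.0 + 7.9373 i$)
$P{\left(b,y \right)} = 0$ ($P{\left(b,y \right)} = 5 \cdot 0 = 0$)
$\frac{7054 + P{\left(M,\left(6 + 2\right)^{2} \right)}}{-1866 - 33560} = \frac{7054 + 0}{-1866 - 33560} = \frac{7054}{-35426} = 7054 \left(- \frac{1}{35426}\right) = - \frac{3527}{17713}$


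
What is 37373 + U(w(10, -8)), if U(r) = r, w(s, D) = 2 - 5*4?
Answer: 37355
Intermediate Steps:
w(s, D) = -18 (w(s, D) = 2 - 20 = -18)
37373 + U(w(10, -8)) = 37373 - 18 = 37355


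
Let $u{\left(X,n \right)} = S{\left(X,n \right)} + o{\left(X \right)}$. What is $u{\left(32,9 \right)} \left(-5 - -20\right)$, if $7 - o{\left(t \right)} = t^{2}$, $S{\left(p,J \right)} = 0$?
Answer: $-15255$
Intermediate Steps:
$o{\left(t \right)} = 7 - t^{2}$
$u{\left(X,n \right)} = 7 - X^{2}$ ($u{\left(X,n \right)} = 0 - \left(-7 + X^{2}\right) = 7 - X^{2}$)
$u{\left(32,9 \right)} \left(-5 - -20\right) = \left(7 - 32^{2}\right) \left(-5 - -20\right) = \left(7 - 1024\right) \left(-5 + 20\right) = \left(7 - 1024\right) 15 = \left(-1017\right) 15 = -15255$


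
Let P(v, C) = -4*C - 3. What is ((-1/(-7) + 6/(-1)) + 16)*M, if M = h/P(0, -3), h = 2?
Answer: 142/63 ≈ 2.2540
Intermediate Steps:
P(v, C) = -3 - 4*C
M = 2/9 (M = 2/(-3 - 4*(-3)) = 2/(-3 + 12) = 2/9 ≈ 0.22222)
((-1/(-7) + 6/(-1)) + 16)*M = ((-1/(-7) + 6/(-1)) + 16)*(2/9) = ((-1*(-⅐) + 6*(-1)) + 16)*(2/9) = ((⅐ - 6) + 16)*(2/9) = (-41/7 + 16)*(2/9) = (71/7)*(2/9) = 142/63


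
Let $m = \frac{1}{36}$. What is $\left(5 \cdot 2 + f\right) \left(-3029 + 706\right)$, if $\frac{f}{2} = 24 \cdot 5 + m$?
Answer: $- \frac{10455823}{18} \approx -5.8088 \cdot 10^{5}$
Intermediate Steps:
$m = \frac{1}{36} \approx 0.027778$
$f = \frac{4321}{18}$ ($f = 2 \left(24 \cdot 5 + \frac{1}{36}\right) = 2 \left(120 + \frac{1}{36}\right) = 2 \cdot \frac{4321}{36} = \frac{4321}{18} \approx 240.06$)
$\left(5 \cdot 2 + f\right) \left(-3029 + 706\right) = \left(5 \cdot 2 + \frac{4321}{18}\right) \left(-3029 + 706\right) = \left(10 + \frac{4321}{18}\right) \left(-2323\right) = \frac{4501}{18} \left(-2323\right) = - \frac{10455823}{18}$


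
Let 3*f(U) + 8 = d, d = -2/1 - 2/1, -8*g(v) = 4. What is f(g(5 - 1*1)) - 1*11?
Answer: -15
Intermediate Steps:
g(v) = -1/2 (g(v) = -1/8*4 = -1/2)
d = -4 (d = -2*1 - 2*1 = -2 - 2 = -4)
f(U) = -4 (f(U) = -8/3 + (1/3)*(-4) = -8/3 - 4/3 = -4)
f(g(5 - 1*1)) - 1*11 = -4 - 1*11 = -4 - 11 = -15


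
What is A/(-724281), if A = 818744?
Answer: -818744/724281 ≈ -1.1304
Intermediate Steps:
A/(-724281) = 818744/(-724281) = 818744*(-1/724281) = -818744/724281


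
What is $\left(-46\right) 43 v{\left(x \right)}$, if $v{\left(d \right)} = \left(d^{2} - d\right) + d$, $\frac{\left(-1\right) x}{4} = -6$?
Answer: $-1139328$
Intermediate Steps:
$x = 24$ ($x = \left(-4\right) \left(-6\right) = 24$)
$v{\left(d \right)} = d^{2}$
$\left(-46\right) 43 v{\left(x \right)} = \left(-46\right) 43 \cdot 24^{2} = \left(-1978\right) 576 = -1139328$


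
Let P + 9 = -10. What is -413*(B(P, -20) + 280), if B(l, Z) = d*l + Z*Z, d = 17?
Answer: -147441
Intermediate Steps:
P = -19 (P = -9 - 10 = -19)
B(l, Z) = Z**2 + 17*l (B(l, Z) = 17*l + Z*Z = 17*l + Z**2 = Z**2 + 17*l)
-413*(B(P, -20) + 280) = -413*(((-20)**2 + 17*(-19)) + 280) = -413*((400 - 323) + 280) = -413*(77 + 280) = -413*357 = -147441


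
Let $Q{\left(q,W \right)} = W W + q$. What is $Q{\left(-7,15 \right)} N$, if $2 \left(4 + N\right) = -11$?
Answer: $-2071$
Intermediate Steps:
$Q{\left(q,W \right)} = q + W^{2}$ ($Q{\left(q,W \right)} = W^{2} + q = q + W^{2}$)
$N = - \frac{19}{2}$ ($N = -4 + \frac{1}{2} \left(-11\right) = -4 - \frac{11}{2} = - \frac{19}{2} \approx -9.5$)
$Q{\left(-7,15 \right)} N = \left(-7 + 15^{2}\right) \left(- \frac{19}{2}\right) = \left(-7 + 225\right) \left(- \frac{19}{2}\right) = 218 \left(- \frac{19}{2}\right) = -2071$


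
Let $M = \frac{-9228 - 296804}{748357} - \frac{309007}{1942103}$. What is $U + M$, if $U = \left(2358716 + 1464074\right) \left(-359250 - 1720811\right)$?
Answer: $- \frac{11556799986636230521113285}{1453386374771} \approx -7.9516 \cdot 10^{12}$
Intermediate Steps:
$M = - \frac{825593216795}{1453386374771}$ ($M = \left(-306032\right) \frac{1}{748357} - \frac{309007}{1942103} = - \frac{306032}{748357} - \frac{309007}{1942103} = - \frac{825593216795}{1453386374771} \approx -0.56805$)
$U = -7951636390190$ ($U = 3822790 \left(-2080061\right) = -7951636390190$)
$U + M = -7951636390190 - \frac{825593216795}{1453386374771} = - \frac{11556799986636230521113285}{1453386374771}$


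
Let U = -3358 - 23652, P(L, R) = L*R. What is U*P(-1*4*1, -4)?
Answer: -432160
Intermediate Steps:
U = -27010
U*P(-1*4*1, -4) = -27010*-1*4*1*(-4) = -27010*(-4*1)*(-4) = -(-108040)*(-4) = -27010*16 = -432160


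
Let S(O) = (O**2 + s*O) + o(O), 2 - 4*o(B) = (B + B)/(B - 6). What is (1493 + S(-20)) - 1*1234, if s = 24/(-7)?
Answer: 132439/182 ≈ 727.69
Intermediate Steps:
s = -24/7 (s = 24*(-1/7) = -24/7 ≈ -3.4286)
o(B) = 1/2 - B/(2*(-6 + B)) (o(B) = 1/2 - (B + B)/(4*(B - 6)) = 1/2 - 2*B/(4*(-6 + B)) = 1/2 - B/(2*(-6 + B)))
S(O) = O**2 - 3/(-6 + O) - 24*O/7 (S(O) = (O**2 - 24*O/7) - 3/(-6 + O) = O**2 - 3/(-6 + O) - 24*O/7)
(1493 + S(-20)) - 1*1234 = (1493 + (-21 - 20*(-24 + 7*(-20))*(-6 - 20))/(7*(-6 - 20))) - 1*1234 = (1493 + (1/7)*(-21 - 20*(-24 - 140)*(-26))/(-26)) - 1234 = (1493 + (1/7)*(-1/26)*(-21 - 20*(-164)*(-26))) - 1234 = (1493 + (1/7)*(-1/26)*(-21 - 85280)) - 1234 = (1493 + (1/7)*(-1/26)*(-85301)) - 1234 = (1493 + 85301/182) - 1234 = 357027/182 - 1234 = 132439/182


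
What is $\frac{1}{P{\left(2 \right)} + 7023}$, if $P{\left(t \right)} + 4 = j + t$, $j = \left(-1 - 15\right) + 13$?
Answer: $\frac{1}{7018} \approx 0.00014249$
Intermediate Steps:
$j = -3$ ($j = -16 + 13 = -3$)
$P{\left(t \right)} = -7 + t$ ($P{\left(t \right)} = -4 + \left(-3 + t\right) = -7 + t$)
$\frac{1}{P{\left(2 \right)} + 7023} = \frac{1}{\left(-7 + 2\right) + 7023} = \frac{1}{-5 + 7023} = \frac{1}{7018}$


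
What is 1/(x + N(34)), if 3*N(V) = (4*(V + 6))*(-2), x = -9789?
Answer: -3/29687 ≈ -0.00010105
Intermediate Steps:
N(V) = -16 - 8*V/3 (N(V) = ((4*(V + 6))*(-2))/3 = ((4*(6 + V))*(-2))/3 = ((24 + 4*V)*(-2))/3 = (-48 - 8*V)/3 = -16 - 8*V/3)
1/(x + N(34)) = 1/(-9789 + (-16 - 8/3*34)) = 1/(-9789 + (-16 - 272/3)) = 1/(-9789 - 320/3) = 1/(-29687/3) = -3/29687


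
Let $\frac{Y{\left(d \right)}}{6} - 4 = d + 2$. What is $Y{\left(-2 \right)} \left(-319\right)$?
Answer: $-7656$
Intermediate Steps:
$Y{\left(d \right)} = 36 + 6 d$ ($Y{\left(d \right)} = 24 + 6 \left(d + 2\right) = 24 + 6 \left(2 + d\right) = 24 + \left(12 + 6 d\right) = 36 + 6 d$)
$Y{\left(-2 \right)} \left(-319\right) = \left(36 + 6 \left(-2\right)\right) \left(-319\right) = \left(36 - 12\right) \left(-319\right) = 24 \left(-319\right) = -7656$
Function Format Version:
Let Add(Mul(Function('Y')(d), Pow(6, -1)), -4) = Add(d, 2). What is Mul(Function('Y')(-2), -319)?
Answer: -7656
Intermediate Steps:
Function('Y')(d) = Add(36, Mul(6, d)) (Function('Y')(d) = Add(24, Mul(6, Add(d, 2))) = Add(24, Mul(6, Add(2, d))) = Add(24, Add(12, Mul(6, d))) = Add(36, Mul(6, d)))
Mul(Function('Y')(-2), -319) = Mul(Add(36, Mul(6, -2)), -319) = Mul(Add(36, -12), -319) = Mul(24, -319) = -7656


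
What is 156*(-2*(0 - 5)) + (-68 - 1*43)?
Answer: 1449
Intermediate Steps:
156*(-2*(0 - 5)) + (-68 - 1*43) = 156*(-2*(-5)) + (-68 - 43) = 156*10 - 111 = 1560 - 111 = 1449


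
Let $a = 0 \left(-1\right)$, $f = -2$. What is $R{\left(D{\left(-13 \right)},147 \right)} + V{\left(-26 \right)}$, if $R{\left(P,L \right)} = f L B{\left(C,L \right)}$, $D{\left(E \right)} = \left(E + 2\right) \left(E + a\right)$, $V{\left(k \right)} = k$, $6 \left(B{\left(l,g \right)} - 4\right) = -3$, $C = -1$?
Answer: $-1055$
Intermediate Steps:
$B{\left(l,g \right)} = \frac{7}{2}$ ($B{\left(l,g \right)} = 4 + \frac{1}{6} \left(-3\right) = 4 - \frac{1}{2} = \frac{7}{2}$)
$a = 0$
$D{\left(E \right)} = E \left(2 + E\right)$ ($D{\left(E \right)} = \left(E + 2\right) \left(E + 0\right) = \left(2 + E\right) E = E \left(2 + E\right)$)
$R{\left(P,L \right)} = - 7 L$ ($R{\left(P,L \right)} = - 2 L \frac{7}{2} = - 7 L$)
$R{\left(D{\left(-13 \right)},147 \right)} + V{\left(-26 \right)} = \left(-7\right) 147 - 26 = -1029 - 26 = -1055$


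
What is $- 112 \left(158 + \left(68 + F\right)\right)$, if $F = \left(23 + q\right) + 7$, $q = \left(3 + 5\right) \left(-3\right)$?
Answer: $-25984$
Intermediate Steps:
$q = -24$ ($q = 8 \left(-3\right) = -24$)
$F = 6$ ($F = \left(23 - 24\right) + 7 = -1 + 7 = 6$)
$- 112 \left(158 + \left(68 + F\right)\right) = - 112 \left(158 + \left(68 + 6\right)\right) = - 112 \left(158 + 74\right) = \left(-112\right) 232 = -25984$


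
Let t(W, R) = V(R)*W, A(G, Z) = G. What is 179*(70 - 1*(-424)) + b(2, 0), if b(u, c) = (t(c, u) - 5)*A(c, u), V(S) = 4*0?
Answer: 88426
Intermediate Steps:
V(S) = 0
t(W, R) = 0 (t(W, R) = 0*W = 0)
b(u, c) = -5*c (b(u, c) = (0 - 5)*c = -5*c)
179*(70 - 1*(-424)) + b(2, 0) = 179*(70 - 1*(-424)) - 5*0 = 179*(70 + 424) + 0 = 179*494 + 0 = 88426 + 0 = 88426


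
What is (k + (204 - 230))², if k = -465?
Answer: 241081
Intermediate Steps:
(k + (204 - 230))² = (-465 + (204 - 230))² = (-465 - 26)² = (-491)² = 241081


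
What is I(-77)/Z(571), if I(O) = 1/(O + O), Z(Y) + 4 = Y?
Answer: -1/87318 ≈ -1.1452e-5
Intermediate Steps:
Z(Y) = -4 + Y
I(O) = 1/(2*O)
I(-77)/Z(571) = ((½)/(-77))/(-4 + 571) = ((½)*(-1/77))/567 = -1/154*1/567 = -1/87318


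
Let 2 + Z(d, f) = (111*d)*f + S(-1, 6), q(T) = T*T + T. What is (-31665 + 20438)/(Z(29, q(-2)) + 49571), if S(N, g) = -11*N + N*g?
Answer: -11227/56012 ≈ -0.20044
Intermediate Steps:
q(T) = T + T² (q(T) = T² + T = T + T²)
Z(d, f) = 3 + 111*d*f (Z(d, f) = -2 + ((111*d)*f - (-11 + 6)) = -2 + (111*d*f - 1*(-5)) = -2 + (111*d*f + 5) = -2 + (5 + 111*d*f) = 3 + 111*d*f)
(-31665 + 20438)/(Z(29, q(-2)) + 49571) = (-31665 + 20438)/((3 + 111*29*(-2*(1 - 2))) + 49571) = -11227/((3 + 111*29*(-2*(-1))) + 49571) = -11227/((3 + 111*29*2) + 49571) = -11227/((3 + 6438) + 49571) = -11227/(6441 + 49571) = -11227/56012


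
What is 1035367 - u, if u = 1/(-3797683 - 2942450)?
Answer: 6978511283812/6740133 ≈ 1.0354e+6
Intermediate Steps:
u = -1/6740133 (u = 1/(-6740133) = -1/6740133 ≈ -1.4836e-7)
1035367 - u = 1035367 - 1*(-1/6740133) = 1035367 + 1/6740133 = 6978511283812/6740133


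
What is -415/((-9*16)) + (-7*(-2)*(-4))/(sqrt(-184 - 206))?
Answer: 415/144 + 28*I*sqrt(390)/195 ≈ 2.8819 + 2.8357*I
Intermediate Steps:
-415/((-9*16)) + (-7*(-2)*(-4))/(sqrt(-184 - 206)) = -415/(-144) + (14*(-4))/(sqrt(-390)) = -415*(-1/144) - 56*(-I*sqrt(390)/390) = 415/144 - (-28)*I*sqrt(390)/195 = 415/144 + 28*I*sqrt(390)/195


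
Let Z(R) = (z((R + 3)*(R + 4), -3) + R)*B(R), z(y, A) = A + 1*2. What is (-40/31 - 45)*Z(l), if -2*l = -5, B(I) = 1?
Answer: -4305/62 ≈ -69.435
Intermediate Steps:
l = 5/2 (l = -1/2*(-5) = 5/2 ≈ 2.5000)
z(y, A) = 2 + A (z(y, A) = A + 2 = 2 + A)
Z(R) = -1 + R (Z(R) = ((2 - 3) + R)*1 = (-1 + R)*1 = -1 + R)
(-40/31 - 45)*Z(l) = (-40/31 - 45)*(-1 + 5/2) = (-40*1/31 - 45)*(3/2) = (-40/31 - 45)*(3/2) = -1435/31*3/2 = -4305/62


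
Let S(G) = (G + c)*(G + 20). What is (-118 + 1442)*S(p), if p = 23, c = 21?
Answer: 2505008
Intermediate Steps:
S(G) = (20 + G)*(21 + G) (S(G) = (G + 21)*(G + 20) = (21 + G)*(20 + G) = (20 + G)*(21 + G))
(-118 + 1442)*S(p) = (-118 + 1442)*(420 + 23**2 + 41*23) = 1324*(420 + 529 + 943) = 1324*1892 = 2505008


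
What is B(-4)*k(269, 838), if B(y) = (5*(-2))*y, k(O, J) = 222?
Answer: 8880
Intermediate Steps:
B(y) = -10*y
B(-4)*k(269, 838) = -10*(-4)*222 = 40*222 = 8880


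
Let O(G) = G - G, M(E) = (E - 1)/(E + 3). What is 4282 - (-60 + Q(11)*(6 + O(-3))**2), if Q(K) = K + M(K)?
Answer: 27442/7 ≈ 3920.3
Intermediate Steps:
M(E) = (-1 + E)/(3 + E)
Q(K) = K + (-1 + K)/(3 + K)
O(G) = 0
4282 - (-60 + Q(11)*(6 + O(-3))**2) = 4282 - (-60 + ((-1 + 11 + 11*(3 + 11))/(3 + 11))*(6 + 0)**2) = 4282 - (-60 + ((-1 + 11 + 11*14)/14)*6**2) = 4282 - (-60 + ((-1 + 11 + 154)/14)*36) = 4282 - (-60 + ((1/14)*164)*36) = 4282 - (-60 + (82/7)*36) = 4282 - (-60 + 2952/7) = 4282 - 1*2532/7 = 4282 - 2532/7 = 27442/7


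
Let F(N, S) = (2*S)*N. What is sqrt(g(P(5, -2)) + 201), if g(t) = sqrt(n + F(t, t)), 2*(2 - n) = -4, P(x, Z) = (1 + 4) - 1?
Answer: 3*sqrt(23) ≈ 14.387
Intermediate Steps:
F(N, S) = 2*N*S
P(x, Z) = 4 (P(x, Z) = 5 - 1 = 4)
n = 4 (n = 2 - 1/2*(-4) = 2 + 2 = 4)
g(t) = sqrt(4 + 2*t**2) (g(t) = sqrt(4 + 2*t*t) = sqrt(4 + 2*t**2))
sqrt(g(P(5, -2)) + 201) = sqrt(sqrt(4 + 2*4**2) + 201) = sqrt(sqrt(4 + 2*16) + 201) = sqrt(sqrt(4 + 32) + 201) = sqrt(sqrt(36) + 201) = sqrt(6 + 201) = sqrt(207) = 3*sqrt(23)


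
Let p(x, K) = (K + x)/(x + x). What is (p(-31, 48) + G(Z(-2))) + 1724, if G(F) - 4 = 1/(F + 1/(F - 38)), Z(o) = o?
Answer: 8674159/5022 ≈ 1727.2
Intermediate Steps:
p(x, K) = (K + x)/(2*x) (p(x, K) = (K + x)/((2*x)) = (K + x)*(1/(2*x)) = (K + x)/(2*x))
G(F) = 4 + 1/(F + 1/(-38 + F)) (G(F) = 4 + 1/(F + 1/(F - 38)) = 4 + 1/(F + 1/(-38 + F)))
(p(-31, 48) + G(Z(-2))) + 1724 = ((½)*(48 - 31)/(-31) + (-34 - 151*(-2) + 4*(-2)²)/(1 + (-2)² - 38*(-2))) + 1724 = ((½)*(-1/31)*17 + (-34 + 302 + 4*4)/(1 + 4 + 76)) + 1724 = (-17/62 + (-34 + 302 + 16)/81) + 1724 = (-17/62 + (1/81)*284) + 1724 = (-17/62 + 284/81) + 1724 = 16231/5022 + 1724 = 8674159/5022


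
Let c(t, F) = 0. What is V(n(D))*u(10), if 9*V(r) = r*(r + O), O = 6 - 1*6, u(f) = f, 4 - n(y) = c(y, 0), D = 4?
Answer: 160/9 ≈ 17.778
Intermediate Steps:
n(y) = 4 (n(y) = 4 - 1*0 = 4 + 0 = 4)
O = 0 (O = 6 - 6 = 0)
V(r) = r²/9 (V(r) = (r*(r + 0))/9 = (r*r)/9 = r²/9)
V(n(D))*u(10) = ((⅑)*4²)*10 = ((⅑)*16)*10 = (16/9)*10 = 160/9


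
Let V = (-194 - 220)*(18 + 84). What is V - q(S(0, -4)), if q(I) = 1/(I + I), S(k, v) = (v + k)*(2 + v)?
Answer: -675649/16 ≈ -42228.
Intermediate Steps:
S(k, v) = (2 + v)*(k + v) (S(k, v) = (k + v)*(2 + v) = (2 + v)*(k + v))
q(I) = 1/(2*I)
V = -42228 (V = -414*102 = -42228)
V - q(S(0, -4)) = -42228 - 1/(2*((-4)² + 2*0 + 2*(-4) + 0*(-4))) = -42228 - 1/(2*(16 + 0 - 8 + 0)) = -42228 - 1/(2*8) = -42228 - 1*1/16 = -42228 - 1/16 = -675649/16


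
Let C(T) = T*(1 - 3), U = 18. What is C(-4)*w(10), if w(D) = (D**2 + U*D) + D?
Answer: 2320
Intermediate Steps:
w(D) = D**2 + 19*D (w(D) = (D**2 + 18*D) + D = D**2 + 19*D)
C(T) = -2*T (C(T) = T*(-2) = -2*T)
C(-4)*w(10) = (-2*(-4))*(10*(19 + 10)) = 8*(10*29) = 8*290 = 2320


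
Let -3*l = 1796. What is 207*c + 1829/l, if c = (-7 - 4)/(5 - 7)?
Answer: 2039259/1796 ≈ 1135.4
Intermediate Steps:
l = -1796/3 (l = -⅓*1796 = -1796/3 ≈ -598.67)
c = 11/2 (c = -11/(-2) = -11*(-½) = 11/2 ≈ 5.5000)
207*c + 1829/l = 207*(11/2) + 1829/(-1796/3) = 2277/2 + 1829*(-3/1796) = 2277/2 - 5487/1796 = 2039259/1796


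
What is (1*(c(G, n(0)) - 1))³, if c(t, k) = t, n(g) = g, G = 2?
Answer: 1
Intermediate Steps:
(1*(c(G, n(0)) - 1))³ = (1*(2 - 1))³ = (1*1)³ = 1³ = 1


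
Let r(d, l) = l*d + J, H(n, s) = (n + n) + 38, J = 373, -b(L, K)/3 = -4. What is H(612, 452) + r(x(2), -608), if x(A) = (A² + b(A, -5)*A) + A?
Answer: -16605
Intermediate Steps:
b(L, K) = 12 (b(L, K) = -3*(-4) = 12)
H(n, s) = 38 + 2*n (H(n, s) = 2*n + 38 = 38 + 2*n)
x(A) = A² + 13*A (x(A) = (A² + 12*A) + A = A² + 13*A)
r(d, l) = 373 + d*l (r(d, l) = l*d + 373 = d*l + 373 = 373 + d*l)
H(612, 452) + r(x(2), -608) = (38 + 2*612) + (373 + (2*(13 + 2))*(-608)) = (38 + 1224) + (373 + (2*15)*(-608)) = 1262 + (373 + 30*(-608)) = 1262 + (373 - 18240) = 1262 - 17867 = -16605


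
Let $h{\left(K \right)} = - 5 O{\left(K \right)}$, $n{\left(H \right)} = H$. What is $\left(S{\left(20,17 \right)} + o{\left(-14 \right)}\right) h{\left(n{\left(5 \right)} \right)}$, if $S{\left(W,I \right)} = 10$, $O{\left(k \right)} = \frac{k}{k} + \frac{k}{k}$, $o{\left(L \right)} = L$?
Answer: $40$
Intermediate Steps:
$O{\left(k \right)} = 2$ ($O{\left(k \right)} = 1 + 1 = 2$)
$h{\left(K \right)} = -10$ ($h{\left(K \right)} = \left(-5\right) 2 = -10$)
$\left(S{\left(20,17 \right)} + o{\left(-14 \right)}\right) h{\left(n{\left(5 \right)} \right)} = \left(10 - 14\right) \left(-10\right) = \left(-4\right) \left(-10\right) = 40$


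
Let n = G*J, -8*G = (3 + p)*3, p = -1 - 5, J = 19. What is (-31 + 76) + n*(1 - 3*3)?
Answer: -126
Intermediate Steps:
p = -6
G = 9/8 (G = -(3 - 6)*3/8 = -(-3)*3/8 = -1/8*(-9) = 9/8 ≈ 1.1250)
n = 171/8 (n = (9/8)*19 = 171/8 ≈ 21.375)
(-31 + 76) + n*(1 - 3*3) = (-31 + 76) + 171*(1 - 3*3)/8 = 45 + 171*(1 - 9)/8 = 45 + (171/8)*(-8) = 45 - 171 = -126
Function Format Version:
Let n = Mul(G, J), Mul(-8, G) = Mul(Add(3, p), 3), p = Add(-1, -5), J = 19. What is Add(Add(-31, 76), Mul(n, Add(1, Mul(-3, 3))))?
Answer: -126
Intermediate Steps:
p = -6
G = Rational(9, 8) (G = Mul(Rational(-1, 8), Mul(Add(3, -6), 3)) = Mul(Rational(-1, 8), Mul(-3, 3)) = Mul(Rational(-1, 8), -9) = Rational(9, 8) ≈ 1.1250)
n = Rational(171, 8) (n = Mul(Rational(9, 8), 19) = Rational(171, 8) ≈ 21.375)
Add(Add(-31, 76), Mul(n, Add(1, Mul(-3, 3)))) = Add(Add(-31, 76), Mul(Rational(171, 8), Add(1, Mul(-3, 3)))) = Add(45, Mul(Rational(171, 8), Add(1, -9))) = Add(45, Mul(Rational(171, 8), -8)) = Add(45, -171) = -126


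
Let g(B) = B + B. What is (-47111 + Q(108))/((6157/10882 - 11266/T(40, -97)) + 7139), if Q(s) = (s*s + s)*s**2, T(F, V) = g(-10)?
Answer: 3734199025885/209556464 ≈ 17820.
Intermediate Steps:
g(B) = 2*B
T(F, V) = -20 (T(F, V) = 2*(-10) = -20)
Q(s) = s**2*(s + s**2) (Q(s) = (s**2 + s)*s**2 = (s + s**2)*s**2 = s**2*(s + s**2))
(-47111 + Q(108))/((6157/10882 - 11266/T(40, -97)) + 7139) = (-47111 + 108**3*(1 + 108))/((6157/10882 - 11266/(-20)) + 7139) = (-47111 + 1259712*109)/((6157*(1/10882) - 11266*(-1/20)) + 7139) = (-47111 + 137308608)/((6157/10882 + 5633/10) + 7139) = 137261497/(15339969/27205 + 7139) = 137261497/(209556464/27205) = 137261497*(27205/209556464) = 3734199025885/209556464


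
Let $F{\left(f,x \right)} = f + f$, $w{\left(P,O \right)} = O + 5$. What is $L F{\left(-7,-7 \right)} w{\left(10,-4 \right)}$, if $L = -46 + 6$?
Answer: $560$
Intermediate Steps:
$L = -40$
$w{\left(P,O \right)} = 5 + O$
$F{\left(f,x \right)} = 2 f$
$L F{\left(-7,-7 \right)} w{\left(10,-4 \right)} = - 40 \cdot 2 \left(-7\right) \left(5 - 4\right) = \left(-40\right) \left(-14\right) 1 = 560 \cdot 1 = 560$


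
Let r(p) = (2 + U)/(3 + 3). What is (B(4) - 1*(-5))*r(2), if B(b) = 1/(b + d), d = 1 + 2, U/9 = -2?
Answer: -96/7 ≈ -13.714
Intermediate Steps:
U = -18 (U = 9*(-2) = -18)
d = 3
B(b) = 1/(3 + b) (B(b) = 1/(b + 3) = 1/(3 + b))
r(p) = -8/3 (r(p) = (2 - 18)/(3 + 3) = -16/6 = -16*⅙ = -8/3)
(B(4) - 1*(-5))*r(2) = (1/(3 + 4) - 1*(-5))*(-8/3) = (1/7 + 5)*(-8/3) = (⅐ + 5)*(-8/3) = (36/7)*(-8/3) = -96/7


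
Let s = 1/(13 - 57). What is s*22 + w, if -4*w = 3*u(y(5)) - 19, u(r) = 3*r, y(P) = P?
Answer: -7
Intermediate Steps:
s = -1/44 (s = 1/(-44) = -1/44 ≈ -0.022727)
w = -13/2 (w = -(3*(3*5) - 19)/4 = -(3*15 - 19)/4 = -(45 - 19)/4 = -¼*26 = -13/2 ≈ -6.5000)
s*22 + w = -1/44*22 - 13/2 = -½ - 13/2 = -7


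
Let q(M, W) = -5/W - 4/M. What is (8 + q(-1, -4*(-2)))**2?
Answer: 8281/64 ≈ 129.39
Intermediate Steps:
(8 + q(-1, -4*(-2)))**2 = (8 + (-5/((-4*(-2))) - 4/(-1)))**2 = (8 + (-5/8 - 4*(-1)))**2 = (8 + (-5*1/8 + 4))**2 = (8 + (-5/8 + 4))**2 = (8 + 27/8)**2 = (91/8)**2 = 8281/64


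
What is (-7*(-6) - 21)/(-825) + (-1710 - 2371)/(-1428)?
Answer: 158897/56100 ≈ 2.8324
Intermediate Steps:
(-7*(-6) - 21)/(-825) + (-1710 - 2371)/(-1428) = (42 - 21)*(-1/825) - 4081*(-1/1428) = 21*(-1/825) + 583/204 = -7/275 + 583/204 = 158897/56100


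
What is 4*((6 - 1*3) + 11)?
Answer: 56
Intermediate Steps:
4*((6 - 1*3) + 11) = 4*((6 - 3) + 11) = 4*(3 + 11) = 4*14 = 56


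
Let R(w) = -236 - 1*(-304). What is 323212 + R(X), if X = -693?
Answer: 323280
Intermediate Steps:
R(w) = 68 (R(w) = -236 + 304 = 68)
323212 + R(X) = 323212 + 68 = 323280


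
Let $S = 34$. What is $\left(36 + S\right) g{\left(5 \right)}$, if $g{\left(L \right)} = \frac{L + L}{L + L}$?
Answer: $70$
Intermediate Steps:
$g{\left(L \right)} = 1$ ($g{\left(L \right)} = \frac{2 L}{2 L} = 2 L \frac{1}{2 L} = 1$)
$\left(36 + S\right) g{\left(5 \right)} = \left(36 + 34\right) 1 = 70 \cdot 1 = 70$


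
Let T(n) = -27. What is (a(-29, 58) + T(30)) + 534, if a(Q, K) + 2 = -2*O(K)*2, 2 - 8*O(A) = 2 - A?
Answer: 476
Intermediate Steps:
O(A) = A/8 (O(A) = ¼ - (2 - A)/8 = ¼ + (-¼ + A/8) = A/8)
a(Q, K) = -2 - K/2 (a(Q, K) = -2 - K/4*2 = -2 - K/2)
(a(-29, 58) + T(30)) + 534 = ((-2 - ½*58) - 27) + 534 = ((-2 - 29) - 27) + 534 = (-31 - 27) + 534 = -58 + 534 = 476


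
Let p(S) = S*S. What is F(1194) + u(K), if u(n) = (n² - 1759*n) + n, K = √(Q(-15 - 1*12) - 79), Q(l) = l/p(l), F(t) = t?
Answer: 30104/27 - 586*I*√6402/3 ≈ 1115.0 - 15629.0*I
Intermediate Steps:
p(S) = S²
Q(l) = 1/l (Q(l) = l/(l²) = l/l² = 1/l)
K = I*√6402/9 (K = √(1/(-15 - 1*12) - 79) = √(1/(-15 - 12) - 79) = √(1/(-27) - 79) = √(-1/27 - 79) = √(-2134/27) = I*√6402/9 ≈ 8.8903*I)
u(n) = n² - 1758*n
F(1194) + u(K) = 1194 + (I*√6402/9)*(-1758 + I*√6402/9) = 1194 + I*√6402*(-1758 + I*√6402/9)/9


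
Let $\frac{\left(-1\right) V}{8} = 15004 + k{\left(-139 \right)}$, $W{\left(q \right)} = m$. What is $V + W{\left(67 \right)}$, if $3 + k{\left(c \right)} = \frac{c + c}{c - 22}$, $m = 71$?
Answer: $- \frac{19312081}{161} \approx -1.1995 \cdot 10^{5}$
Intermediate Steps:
$W{\left(q \right)} = 71$
$k{\left(c \right)} = -3 + \frac{2 c}{-22 + c}$ ($k{\left(c \right)} = -3 + \frac{c + c}{c - 22} = -3 + \frac{2 c}{-22 + c}$)
$V = - \frac{19323512}{161}$ ($V = - 8 \left(15004 + \frac{66 - -139}{-22 - 139}\right) = - 8 \left(15004 + \frac{66 + 139}{-161}\right) = - 8 \left(15004 - \frac{205}{161}\right) = \left(-8\right) \frac{2415439}{161} = - \frac{19323512}{161} \approx -1.2002 \cdot 10^{5}$)
$V + W{\left(67 \right)} = - \frac{19323512}{161} + 71 = - \frac{19312081}{161}$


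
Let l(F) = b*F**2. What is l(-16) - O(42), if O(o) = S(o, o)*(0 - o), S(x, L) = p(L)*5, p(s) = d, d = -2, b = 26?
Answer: 6236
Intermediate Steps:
p(s) = -2
S(x, L) = -10 (S(x, L) = -2*5 = -10)
l(F) = 26*F**2
O(o) = 10*o (O(o) = -10*(0 - o) = -(-10)*o = 10*o)
l(-16) - O(42) = 26*(-16)**2 - 10*42 = 26*256 - 1*420 = 6656 - 420 = 6236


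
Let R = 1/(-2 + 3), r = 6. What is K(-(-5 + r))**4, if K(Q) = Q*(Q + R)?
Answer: 0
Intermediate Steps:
R = 1 (R = 1/1 = 1)
K(Q) = Q*(1 + Q) (K(Q) = Q*(Q + 1) = Q*(1 + Q))
K(-(-5 + r))**4 = ((-(-5 + 6))*(1 - (-5 + 6)))**4 = ((-1*1)*(1 - 1*1))**4 = (-(1 - 1))**4 = (-1*0)**4 = 0**4 = 0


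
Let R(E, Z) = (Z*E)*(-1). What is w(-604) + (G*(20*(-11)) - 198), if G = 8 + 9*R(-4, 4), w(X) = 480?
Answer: -33158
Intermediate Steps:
R(E, Z) = -E*Z (R(E, Z) = (E*Z)*(-1) = -E*Z)
G = 152 (G = 8 + 9*(-1*(-4)*4) = 8 + 9*16 = 8 + 144 = 152)
w(-604) + (G*(20*(-11)) - 198) = 480 + (152*(20*(-11)) - 198) = 480 + (152*(-220) - 198) = 480 + (-33440 - 198) = 480 - 33638 = -33158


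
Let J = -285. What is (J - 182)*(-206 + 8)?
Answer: 92466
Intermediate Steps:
(J - 182)*(-206 + 8) = (-285 - 182)*(-206 + 8) = -467*(-198) = 92466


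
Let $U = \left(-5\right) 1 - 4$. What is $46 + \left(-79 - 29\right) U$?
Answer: $1018$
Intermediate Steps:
$U = -9$ ($U = -5 - 4 = -9$)
$46 + \left(-79 - 29\right) U = 46 + \left(-79 - 29\right) \left(-9\right) = 46 - -972 = 46 + 972 = 1018$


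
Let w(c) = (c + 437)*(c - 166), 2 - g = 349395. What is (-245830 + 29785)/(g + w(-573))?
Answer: 72015/82963 ≈ 0.86804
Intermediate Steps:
g = -349393 (g = 2 - 1*349395 = 2 - 349395 = -349393)
w(c) = (-166 + c)*(437 + c) (w(c) = (437 + c)*(-166 + c) = (-166 + c)*(437 + c))
(-245830 + 29785)/(g + w(-573)) = (-245830 + 29785)/(-349393 + (-72542 + (-573)² + 271*(-573))) = -216045/(-349393 + (-72542 + 328329 - 155283)) = -216045/(-349393 + 100504) = -216045/(-248889) = -216045*(-1/248889) = 72015/82963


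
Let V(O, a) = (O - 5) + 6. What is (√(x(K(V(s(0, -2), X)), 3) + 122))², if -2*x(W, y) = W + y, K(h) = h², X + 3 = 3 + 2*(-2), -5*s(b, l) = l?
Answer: 2988/25 ≈ 119.52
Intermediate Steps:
s(b, l) = -l/5
X = -4 (X = -3 + (3 + 2*(-2)) = -3 + (3 - 4) = -3 - 1 = -4)
V(O, a) = 1 + O (V(O, a) = (-5 + O) + 6 = 1 + O)
x(W, y) = -W/2 - y/2 (x(W, y) = -(W + y)/2 = -W/2 - y/2)
(√(x(K(V(s(0, -2), X)), 3) + 122))² = (√((-(1 - ⅕*(-2))²/2 - ½*3) + 122))² = (√((-(1 + ⅖)²/2 - 3/2) + 122))² = (√((-(7/5)²/2 - 3/2) + 122))² = (√((-½*49/25 - 3/2) + 122))² = (√((-49/50 - 3/2) + 122))² = (√(-62/25 + 122))² = (√(2988/25))² = (6*√83/5)² = 2988/25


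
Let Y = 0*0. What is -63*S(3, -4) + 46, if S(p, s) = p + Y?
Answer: -143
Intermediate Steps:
Y = 0
S(p, s) = p (S(p, s) = p + 0 = p)
-63*S(3, -4) + 46 = -63*3 + 46 = -189 + 46 = -143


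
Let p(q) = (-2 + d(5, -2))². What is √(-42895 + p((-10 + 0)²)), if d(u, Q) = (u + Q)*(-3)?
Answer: I*√42774 ≈ 206.82*I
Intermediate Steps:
d(u, Q) = -3*Q - 3*u (d(u, Q) = (Q + u)*(-3) = -3*Q - 3*u)
p(q) = 121 (p(q) = (-2 + (-3*(-2) - 3*5))² = (-2 + (6 - 15))² = (-2 - 9)² = (-11)² = 121)
√(-42895 + p((-10 + 0)²)) = √(-42895 + 121) = √(-42774) = I*√42774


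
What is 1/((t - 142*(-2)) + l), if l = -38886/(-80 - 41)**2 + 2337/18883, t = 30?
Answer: 276466003/86110256621 ≈ 0.0032106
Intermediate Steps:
l = -700068321/276466003 (l = -38886/((-121)**2) + 2337*(1/18883) = -38886/14641 + 2337/18883 = -700068321/276466003 ≈ -2.5322)
1/((t - 142*(-2)) + l) = 1/((30 - 142*(-2)) - 700068321/276466003) = 1/((30 + 284) - 700068321/276466003) = 1/(314 - 700068321/276466003) = 1/(86110256621/276466003) = 276466003/86110256621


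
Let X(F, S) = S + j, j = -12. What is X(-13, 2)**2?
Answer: 100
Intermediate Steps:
X(F, S) = -12 + S (X(F, S) = S - 12 = -12 + S)
X(-13, 2)**2 = (-12 + 2)**2 = (-10)**2 = 100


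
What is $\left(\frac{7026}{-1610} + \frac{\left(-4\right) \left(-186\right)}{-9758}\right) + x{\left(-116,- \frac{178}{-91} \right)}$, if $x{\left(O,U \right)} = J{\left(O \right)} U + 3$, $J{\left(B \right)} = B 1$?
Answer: $- \frac{1665545558}{7294105} \approx -228.34$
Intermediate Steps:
$J{\left(B \right)} = B$
$x{\left(O,U \right)} = 3 + O U$ ($x{\left(O,U \right)} = O U + 3 = 3 + O U$)
$\left(\frac{7026}{-1610} + \frac{\left(-4\right) \left(-186\right)}{-9758}\right) + x{\left(-116,- \frac{178}{-91} \right)} = \left(\frac{7026}{-1610} + \frac{\left(-4\right) \left(-186\right)}{-9758}\right) + \left(3 - 116 \left(- \frac{178}{-91}\right)\right) = \left(7026 \left(- \frac{1}{1610}\right) + 744 \left(- \frac{1}{9758}\right)\right) + \left(3 - 116 \left(\left(-178\right) \left(- \frac{1}{91}\right)\right)\right) = \left(- \frac{3513}{805} - \frac{372}{4879}\right) + \left(3 - \frac{20648}{91}\right) = - \frac{2491341}{561085} + \left(3 - \frac{20648}{91}\right) = - \frac{2491341}{561085} - \frac{20375}{91} = - \frac{1665545558}{7294105}$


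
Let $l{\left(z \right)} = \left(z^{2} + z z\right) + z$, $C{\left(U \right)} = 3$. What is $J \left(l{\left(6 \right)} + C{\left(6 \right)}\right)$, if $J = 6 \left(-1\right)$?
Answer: $-486$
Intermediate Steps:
$J = -6$
$l{\left(z \right)} = z + 2 z^{2}$ ($l{\left(z \right)} = \left(z^{2} + z^{2}\right) + z = 2 z^{2} + z = z + 2 z^{2}$)
$J \left(l{\left(6 \right)} + C{\left(6 \right)}\right) = - 6 \left(6 \left(1 + 2 \cdot 6\right) + 3\right) = - 6 \left(6 \left(1 + 12\right) + 3\right) = - 6 \left(6 \cdot 13 + 3\right) = - 6 \left(78 + 3\right) = \left(-6\right) 81 = -486$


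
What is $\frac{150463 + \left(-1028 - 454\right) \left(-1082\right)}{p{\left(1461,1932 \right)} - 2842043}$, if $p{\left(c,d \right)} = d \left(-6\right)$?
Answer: $- \frac{1753987}{2853635} \approx -0.61465$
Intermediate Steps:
$p{\left(c,d \right)} = - 6 d$
$\frac{150463 + \left(-1028 - 454\right) \left(-1082\right)}{p{\left(1461,1932 \right)} - 2842043} = \frac{150463 + \left(-1028 - 454\right) \left(-1082\right)}{\left(-6\right) 1932 - 2842043} = \frac{150463 - -1603524}{-11592 - 2842043} = \frac{150463 + 1603524}{-2853635} = 1753987 \left(- \frac{1}{2853635}\right) = - \frac{1753987}{2853635}$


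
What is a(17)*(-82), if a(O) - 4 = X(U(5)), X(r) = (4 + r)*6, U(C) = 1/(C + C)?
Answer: -11726/5 ≈ -2345.2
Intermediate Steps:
U(C) = 1/(2*C)
X(r) = 24 + 6*r
a(O) = 143/5 (a(O) = 4 + (24 + 6*((½)/5)) = 4 + (24 + 6*((½)*(⅕))) = 4 + (24 + 6*(⅒)) = 4 + (24 + ⅗) = 4 + 123/5 = 143/5)
a(17)*(-82) = (143/5)*(-82) = -11726/5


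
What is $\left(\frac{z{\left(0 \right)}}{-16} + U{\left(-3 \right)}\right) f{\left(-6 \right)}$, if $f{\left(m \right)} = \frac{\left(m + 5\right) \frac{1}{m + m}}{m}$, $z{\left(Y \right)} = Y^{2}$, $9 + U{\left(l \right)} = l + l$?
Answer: $\frac{5}{24} \approx 0.20833$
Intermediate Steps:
$U{\left(l \right)} = -9 + 2 l$ ($U{\left(l \right)} = -9 + \left(l + l\right) = -9 + 2 l$)
$f{\left(m \right)} = \frac{5 + m}{2 m^{2}}$ ($f{\left(m \right)} = \frac{\left(5 + m\right) \frac{1}{2 m}}{m} = \frac{\frac{1}{2} \frac{1}{m} \left(5 + m\right)}{m} = \frac{5 + m}{2 m^{2}}$)
$\left(\frac{z{\left(0 \right)}}{-16} + U{\left(-3 \right)}\right) f{\left(-6 \right)} = \left(\frac{0^{2}}{-16} + \left(-9 + 2 \left(-3\right)\right)\right) \frac{5 - 6}{2 \cdot 36} = \left(0 \left(- \frac{1}{16}\right) - 15\right) \frac{1}{2} \cdot \frac{1}{36} \left(-1\right) = \left(0 - 15\right) \left(- \frac{1}{72}\right) = \left(-15\right) \left(- \frac{1}{72}\right) = \frac{5}{24}$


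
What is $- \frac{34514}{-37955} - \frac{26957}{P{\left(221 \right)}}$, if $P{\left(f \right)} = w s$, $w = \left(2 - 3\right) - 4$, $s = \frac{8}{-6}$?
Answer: $- \frac{122750741}{30364} \approx -4042.6$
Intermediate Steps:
$s = - \frac{4}{3}$ ($s = 8 \left(- \frac{1}{6}\right) = - \frac{4}{3} \approx -1.3333$)
$w = -5$ ($w = -1 - 4 = -5$)
$P{\left(f \right)} = \frac{20}{3}$ ($P{\left(f \right)} = \left(-5\right) \left(- \frac{4}{3}\right) = \frac{20}{3}$)
$- \frac{34514}{-37955} - \frac{26957}{P{\left(221 \right)}} = - \frac{34514}{-37955} - \frac{26957}{\frac{20}{3}} = \left(-34514\right) \left(- \frac{1}{37955}\right) - \frac{80871}{20} = \frac{34514}{37955} - \frac{80871}{20} = - \frac{122750741}{30364}$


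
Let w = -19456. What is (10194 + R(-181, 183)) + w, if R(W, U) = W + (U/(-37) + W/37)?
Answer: -349755/37 ≈ -9452.8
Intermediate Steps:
R(W, U) = -U/37 + 38*W/37 (R(W, U) = W + (U*(-1/37) + W*(1/37)) = W + (-U/37 + W/37) = -U/37 + 38*W/37)
(10194 + R(-181, 183)) + w = (10194 + (-1/37*183 + (38/37)*(-181))) - 19456 = (10194 + (-183/37 - 6878/37)) - 19456 = (10194 - 7061/37) - 19456 = 370117/37 - 19456 = -349755/37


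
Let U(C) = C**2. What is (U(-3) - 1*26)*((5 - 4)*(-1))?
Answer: 17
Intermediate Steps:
(U(-3) - 1*26)*((5 - 4)*(-1)) = ((-3)**2 - 1*26)*((5 - 4)*(-1)) = (9 - 26)*(1*(-1)) = -17*(-1) = 17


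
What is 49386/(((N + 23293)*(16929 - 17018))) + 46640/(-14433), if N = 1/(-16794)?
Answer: -1635754059474932/502488576122217 ≈ -3.2553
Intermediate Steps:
N = -1/16794 ≈ -5.9545e-5
49386/(((N + 23293)*(16929 - 17018))) + 46640/(-14433) = 49386/(((-1/16794 + 23293)*(16929 - 17018))) + 46640/(-14433) = 49386/(((391182641/16794)*(-89))) + 46640*(-1/14433) = 49386/(-34815255049/16794) - 46640/14433 = 49386*(-16794/34815255049) - 46640/14433 = -829388484/34815255049 - 46640/14433 = -1635754059474932/502488576122217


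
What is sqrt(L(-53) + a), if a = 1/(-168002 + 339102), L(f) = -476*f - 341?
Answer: sqrt(7285721514411)/17110 ≈ 157.76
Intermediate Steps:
L(f) = -341 - 476*f
a = 1/171100 ≈ 5.8445e-6
sqrt(L(-53) + a) = sqrt((-341 - 476*(-53)) + 1/171100) = sqrt((-341 + 25228) + 1/171100) = sqrt(24887 + 1/171100) = sqrt(4258165701/171100) = sqrt(7285721514411)/17110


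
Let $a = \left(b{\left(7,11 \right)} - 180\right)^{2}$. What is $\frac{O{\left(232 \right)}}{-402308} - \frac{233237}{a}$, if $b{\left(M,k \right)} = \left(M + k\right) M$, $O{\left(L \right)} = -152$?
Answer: $- \frac{23458166941}{293282532} \approx -79.985$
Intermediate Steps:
$b{\left(M,k \right)} = M \left(M + k\right)$
$a = 2916$ ($a = \left(7 \left(7 + 11\right) - 180\right)^{2} = \left(7 \cdot 18 - 180\right)^{2} = \left(126 - 180\right)^{2} = \left(-54\right)^{2} = 2916$)
$\frac{O{\left(232 \right)}}{-402308} - \frac{233237}{a} = - \frac{152}{-402308} - \frac{233237}{2916} = \left(-152\right) \left(- \frac{1}{402308}\right) - \frac{233237}{2916} = \frac{38}{100577} - \frac{233237}{2916} = - \frac{23458166941}{293282532}$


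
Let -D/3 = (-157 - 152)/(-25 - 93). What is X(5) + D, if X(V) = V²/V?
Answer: -337/118 ≈ -2.8559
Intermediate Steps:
D = -927/118 (D = -3*(-157 - 152)/(-25 - 93) = -(-927)/(-118) = -(-927)*(-1)/118 = -3*309/118 = -927/118 ≈ -7.8559)
X(V) = V
X(5) + D = 5 - 927/118 = -337/118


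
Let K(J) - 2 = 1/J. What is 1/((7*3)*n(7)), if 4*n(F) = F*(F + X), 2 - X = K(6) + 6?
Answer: 8/245 ≈ 0.032653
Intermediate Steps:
K(J) = 2 + 1/J
X = -37/6 (X = 2 - ((2 + 1/6) + 6) = 2 - ((2 + ⅙) + 6) = 2 - (13/6 + 6) = 2 - 1*49/6 = 2 - 49/6 = -37/6 ≈ -6.1667)
n(F) = F*(-37/6 + F)/4 (n(F) = (F*(F - 37/6))/4 = (F*(-37/6 + F))/4 = F*(-37/6 + F)/4)
1/((7*3)*n(7)) = 1/((7*3)*((1/24)*7*(-37 + 6*7))) = 1/(21*((1/24)*7*(-37 + 42))) = 1/(21*((1/24)*7*5)) = 1/(21*(35/24)) = 1/(245/8) = 8/245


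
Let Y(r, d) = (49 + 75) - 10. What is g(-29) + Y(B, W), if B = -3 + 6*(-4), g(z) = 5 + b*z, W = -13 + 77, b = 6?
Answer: -55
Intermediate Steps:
W = 64
g(z) = 5 + 6*z
B = -27 (B = -3 - 24 = -27)
Y(r, d) = 114 (Y(r, d) = 124 - 10 = 114)
g(-29) + Y(B, W) = (5 + 6*(-29)) + 114 = (5 - 174) + 114 = -169 + 114 = -55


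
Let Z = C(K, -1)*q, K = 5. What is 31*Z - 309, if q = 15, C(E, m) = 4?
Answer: 1551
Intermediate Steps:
Z = 60 (Z = 4*15 = 60)
31*Z - 309 = 31*60 - 309 = 1860 - 309 = 1551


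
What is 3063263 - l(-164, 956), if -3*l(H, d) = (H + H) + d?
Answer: 9190417/3 ≈ 3.0635e+6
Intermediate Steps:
l(H, d) = -2*H/3 - d/3 (l(H, d) = -((H + H) + d)/3 = -(2*H + d)/3 = -(d + 2*H)/3 = -2*H/3 - d/3)
3063263 - l(-164, 956) = 3063263 - (-2/3*(-164) - 1/3*956) = 3063263 - (328/3 - 956/3) = 3063263 - 1*(-628/3) = 3063263 + 628/3 = 9190417/3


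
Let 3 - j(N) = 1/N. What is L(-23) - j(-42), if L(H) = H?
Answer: -1093/42 ≈ -26.024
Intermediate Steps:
j(N) = 3 - 1/N
L(-23) - j(-42) = -23 - (3 - 1/(-42)) = -23 - (3 - 1*(-1/42)) = -23 - (3 + 1/42) = -23 - 1*127/42 = -23 - 127/42 = -1093/42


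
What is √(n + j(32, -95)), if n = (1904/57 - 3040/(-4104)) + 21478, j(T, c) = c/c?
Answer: √629065851/171 ≈ 146.67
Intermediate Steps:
j(T, c) = 1
n = 11035730/513 (n = (1904*(1/57) - 3040*(-1/4104)) + 21478 = (1904/57 + 20/27) + 21478 = 17516/513 + 21478 = 11035730/513 ≈ 21512.)
√(n + j(32, -95)) = √(11035730/513 + 1) = √(11036243/513) = √629065851/171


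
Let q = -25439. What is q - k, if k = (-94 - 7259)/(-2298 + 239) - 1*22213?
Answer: -6649687/2059 ≈ -3229.6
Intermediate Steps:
k = -45729214/2059 (k = -7353/(-2059) - 22213 = -7353*(-1/2059) - 22213 = 7353/2059 - 22213 = -45729214/2059 ≈ -22209.)
q - k = -25439 - 1*(-45729214/2059) = -25439 + 45729214/2059 = -6649687/2059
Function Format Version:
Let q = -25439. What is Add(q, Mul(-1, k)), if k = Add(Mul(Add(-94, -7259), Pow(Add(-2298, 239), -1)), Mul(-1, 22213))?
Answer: Rational(-6649687, 2059) ≈ -3229.6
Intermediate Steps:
k = Rational(-45729214, 2059) (k = Add(Mul(-7353, Pow(-2059, -1)), -22213) = Add(Mul(-7353, Rational(-1, 2059)), -22213) = Add(Rational(7353, 2059), -22213) = Rational(-45729214, 2059) ≈ -22209.)
Add(q, Mul(-1, k)) = Add(-25439, Mul(-1, Rational(-45729214, 2059))) = Add(-25439, Rational(45729214, 2059)) = Rational(-6649687, 2059)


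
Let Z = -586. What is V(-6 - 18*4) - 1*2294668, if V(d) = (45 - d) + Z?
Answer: -2295131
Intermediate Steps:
V(d) = -541 - d (V(d) = (45 - d) - 586 = -541 - d)
V(-6 - 18*4) - 1*2294668 = (-541 - (-6 - 18*4)) - 1*2294668 = (-541 - (-6 - 72)) - 2294668 = (-541 - 1*(-78)) - 2294668 = (-541 + 78) - 2294668 = -463 - 2294668 = -2295131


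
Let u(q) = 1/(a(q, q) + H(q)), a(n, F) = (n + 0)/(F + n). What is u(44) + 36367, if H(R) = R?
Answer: 3236665/89 ≈ 36367.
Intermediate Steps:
a(n, F) = n/(F + n)
u(q) = 1/(1/2 + q) (u(q) = 1/(q/(q + q) + q) = 1/(q/((2*q)) + q) = 1/(q*(1/(2*q)) + q) = 1/(1/2 + q))
u(44) + 36367 = 2/(1 + 2*44) + 36367 = 2/(1 + 88) + 36367 = 2/89 + 36367 = 3236665/89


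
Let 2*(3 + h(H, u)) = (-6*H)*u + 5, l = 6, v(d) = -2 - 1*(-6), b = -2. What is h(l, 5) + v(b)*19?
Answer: -29/2 ≈ -14.500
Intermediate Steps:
v(d) = 4 (v(d) = -2 + 6 = 4)
h(H, u) = -1/2 - 3*H*u (h(H, u) = -3 + ((-6*H)*u + 5)/2 = -3 + (-6*H*u + 5)/2 = -3 + (5 - 6*H*u)/2 = -3 + (5/2 - 3*H*u) = -1/2 - 3*H*u)
h(l, 5) + v(b)*19 = (-1/2 - 3*6*5) + 4*19 = (-1/2 - 90) + 76 = -181/2 + 76 = -29/2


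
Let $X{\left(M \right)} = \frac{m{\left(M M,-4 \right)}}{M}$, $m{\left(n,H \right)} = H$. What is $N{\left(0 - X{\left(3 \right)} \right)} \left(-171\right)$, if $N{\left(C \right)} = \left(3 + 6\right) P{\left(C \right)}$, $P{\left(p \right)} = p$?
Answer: $-2052$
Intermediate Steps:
$X{\left(M \right)} = - \frac{4}{M}$
$N{\left(C \right)} = 9 C$ ($N{\left(C \right)} = \left(3 + 6\right) C = 9 C$)
$N{\left(0 - X{\left(3 \right)} \right)} \left(-171\right) = 9 \left(0 - - \frac{4}{3}\right) \left(-171\right) = 9 \left(0 + \frac{4}{3}\right) \left(-171\right) = 9 \cdot \frac{4}{3} \left(-171\right) = 12 \left(-171\right) = -2052$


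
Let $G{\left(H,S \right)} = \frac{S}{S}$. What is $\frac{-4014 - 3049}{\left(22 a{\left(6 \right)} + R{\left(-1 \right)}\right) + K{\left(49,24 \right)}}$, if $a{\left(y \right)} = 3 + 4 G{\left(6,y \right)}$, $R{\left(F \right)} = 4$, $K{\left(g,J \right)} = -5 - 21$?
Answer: $- \frac{7063}{132} \approx -53.508$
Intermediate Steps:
$K{\left(g,J \right)} = -26$
$G{\left(H,S \right)} = 1$
$a{\left(y \right)} = 7$ ($a{\left(y \right)} = 3 + 4 \cdot 1 = 3 + 4 = 7$)
$\frac{-4014 - 3049}{\left(22 a{\left(6 \right)} + R{\left(-1 \right)}\right) + K{\left(49,24 \right)}} = \frac{-4014 - 3049}{\left(22 \cdot 7 + 4\right) - 26} = - \frac{7063}{\left(154 + 4\right) - 26} = - \frac{7063}{158 - 26} = - \frac{7063}{132}$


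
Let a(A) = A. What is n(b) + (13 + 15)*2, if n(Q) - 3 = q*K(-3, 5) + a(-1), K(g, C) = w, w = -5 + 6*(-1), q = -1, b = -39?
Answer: 69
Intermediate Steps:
w = -11 (w = -5 - 6 = -11)
K(g, C) = -11
n(Q) = 13 (n(Q) = 3 + (-1*(-11) - 1) = 3 + (11 - 1) = 3 + 10 = 13)
n(b) + (13 + 15)*2 = 13 + (13 + 15)*2 = 13 + 28*2 = 13 + 56 = 69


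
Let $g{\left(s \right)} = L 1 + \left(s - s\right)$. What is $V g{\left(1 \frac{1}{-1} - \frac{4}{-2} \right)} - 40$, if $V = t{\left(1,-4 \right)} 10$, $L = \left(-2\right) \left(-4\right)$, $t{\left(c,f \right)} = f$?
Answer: $-360$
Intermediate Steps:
$L = 8$
$g{\left(s \right)} = 8$ ($g{\left(s \right)} = 8 \cdot 1 + \left(s - s\right) = 8 + 0 = 8$)
$V = -40$ ($V = \left(-4\right) 10 = -40$)
$V g{\left(1 \frac{1}{-1} - \frac{4}{-2} \right)} - 40 = \left(-40\right) 8 - 40 = -320 - 40 = -360$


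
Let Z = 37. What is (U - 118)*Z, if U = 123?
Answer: 185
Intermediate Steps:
(U - 118)*Z = (123 - 118)*37 = 5*37 = 185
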